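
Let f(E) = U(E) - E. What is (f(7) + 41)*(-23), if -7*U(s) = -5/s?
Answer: -38433/49 ≈ -784.35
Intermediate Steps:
U(s) = 5/(7*s) (U(s) = -(-5)/(7*s) = 5/(7*s))
f(E) = -E + 5/(7*E) (f(E) = 5/(7*E) - E = -E + 5/(7*E))
(f(7) + 41)*(-23) = ((-1*7 + (5/7)/7) + 41)*(-23) = ((-7 + (5/7)*(1/7)) + 41)*(-23) = ((-7 + 5/49) + 41)*(-23) = (-338/49 + 41)*(-23) = (1671/49)*(-23) = -38433/49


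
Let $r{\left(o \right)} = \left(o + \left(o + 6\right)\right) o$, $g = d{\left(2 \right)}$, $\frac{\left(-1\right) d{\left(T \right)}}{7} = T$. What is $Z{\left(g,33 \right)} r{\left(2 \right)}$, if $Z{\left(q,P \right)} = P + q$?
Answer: $380$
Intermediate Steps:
$d{\left(T \right)} = - 7 T$
$g = -14$ ($g = \left(-7\right) 2 = -14$)
$r{\left(o \right)} = o \left(6 + 2 o\right)$ ($r{\left(o \right)} = \left(o + \left(6 + o\right)\right) o = \left(6 + 2 o\right) o = o \left(6 + 2 o\right)$)
$Z{\left(g,33 \right)} r{\left(2 \right)} = \left(33 - 14\right) 2 \cdot 2 \left(3 + 2\right) = 19 \cdot 2 \cdot 2 \cdot 5 = 19 \cdot 20 = 380$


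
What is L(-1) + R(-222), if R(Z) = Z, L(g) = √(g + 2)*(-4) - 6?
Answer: -232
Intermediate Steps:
L(g) = -6 - 4*√(2 + g) (L(g) = √(2 + g)*(-4) - 6 = -4*√(2 + g) - 6 = -6 - 4*√(2 + g))
L(-1) + R(-222) = (-6 - 4*√(2 - 1)) - 222 = (-6 - 4*√1) - 222 = (-6 - 4*1) - 222 = (-6 - 4) - 222 = -10 - 222 = -232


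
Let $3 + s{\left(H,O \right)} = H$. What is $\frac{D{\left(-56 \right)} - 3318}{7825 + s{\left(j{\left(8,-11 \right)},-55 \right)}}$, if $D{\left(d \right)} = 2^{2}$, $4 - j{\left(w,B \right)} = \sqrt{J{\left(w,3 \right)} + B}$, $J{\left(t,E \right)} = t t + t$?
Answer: $- \frac{25935364}{61246215} - \frac{3314 \sqrt{61}}{61246215} \approx -0.42388$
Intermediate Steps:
$J{\left(t,E \right)} = t + t^{2}$ ($J{\left(t,E \right)} = t^{2} + t = t + t^{2}$)
$j{\left(w,B \right)} = 4 - \sqrt{B + w \left(1 + w\right)}$ ($j{\left(w,B \right)} = 4 - \sqrt{w \left(1 + w\right) + B} = 4 - \sqrt{B + w \left(1 + w\right)}$)
$s{\left(H,O \right)} = -3 + H$
$D{\left(d \right)} = 4$
$\frac{D{\left(-56 \right)} - 3318}{7825 + s{\left(j{\left(8,-11 \right)},-55 \right)}} = \frac{4 - 3318}{7825 + \left(-3 + \left(4 - \sqrt{-11 + 8 \left(1 + 8\right)}\right)\right)} = - \frac{3314}{7825 + \left(-3 + \left(4 - \sqrt{-11 + 8 \cdot 9}\right)\right)} = - \frac{3314}{7825 + \left(-3 + \left(4 - \sqrt{-11 + 72}\right)\right)} = - \frac{3314}{7825 + \left(-3 + \left(4 - \sqrt{61}\right)\right)} = - \frac{3314}{7825 + \left(1 - \sqrt{61}\right)} = - \frac{3314}{7826 - \sqrt{61}}$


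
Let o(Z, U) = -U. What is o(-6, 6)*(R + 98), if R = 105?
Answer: -1218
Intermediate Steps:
o(-6, 6)*(R + 98) = (-1*6)*(105 + 98) = -6*203 = -1218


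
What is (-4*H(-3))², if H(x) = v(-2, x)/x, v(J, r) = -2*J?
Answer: 256/9 ≈ 28.444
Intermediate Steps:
H(x) = 4/x (H(x) = (-2*(-2))/x = 4/x)
(-4*H(-3))² = (-16/(-3))² = (-16*(-1)/3)² = (-4*(-4/3))² = (16/3)² = 256/9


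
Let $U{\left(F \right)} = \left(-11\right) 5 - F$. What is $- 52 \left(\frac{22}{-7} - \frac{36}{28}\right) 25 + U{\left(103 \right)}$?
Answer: $\frac{39194}{7} \approx 5599.1$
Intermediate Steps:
$U{\left(F \right)} = -55 - F$
$- 52 \left(\frac{22}{-7} - \frac{36}{28}\right) 25 + U{\left(103 \right)} = - 52 \left(\frac{22}{-7} - \frac{36}{28}\right) 25 - 158 = - 52 \left(22 \left(- \frac{1}{7}\right) - \frac{9}{7}\right) 25 - 158 = - 52 \left(- \frac{22}{7} - \frac{9}{7}\right) 25 - 158 = \left(-52\right) \left(- \frac{31}{7}\right) 25 - 158 = \frac{1612}{7} \cdot 25 - 158 = \frac{40300}{7} - 158 = \frac{39194}{7}$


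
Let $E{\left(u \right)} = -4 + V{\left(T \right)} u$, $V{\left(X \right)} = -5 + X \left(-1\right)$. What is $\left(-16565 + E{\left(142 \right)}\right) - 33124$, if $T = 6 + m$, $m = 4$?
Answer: $-51823$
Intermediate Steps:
$T = 10$ ($T = 6 + 4 = 10$)
$V{\left(X \right)} = -5 - X$
$E{\left(u \right)} = -4 - 15 u$ ($E{\left(u \right)} = -4 + \left(-5 - 10\right) u = -4 - 15 u$)
$\left(-16565 + E{\left(142 \right)}\right) - 33124 = \left(-16565 - 2134\right) - 33124 = -18699 - 33124 = -51823$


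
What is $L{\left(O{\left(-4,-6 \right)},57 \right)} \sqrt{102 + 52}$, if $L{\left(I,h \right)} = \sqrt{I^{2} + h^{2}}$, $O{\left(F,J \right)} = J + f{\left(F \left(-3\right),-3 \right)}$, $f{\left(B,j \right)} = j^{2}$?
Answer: $6 \sqrt{13937} \approx 708.33$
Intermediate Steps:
$O{\left(F,J \right)} = 9 + J$ ($O{\left(F,J \right)} = J + \left(-3\right)^{2} = J + 9 = 9 + J$)
$L{\left(O{\left(-4,-6 \right)},57 \right)} \sqrt{102 + 52} = \sqrt{\left(9 - 6\right)^{2} + 57^{2}} \sqrt{102 + 52} = \sqrt{3^{2} + 3249} \sqrt{154} = \sqrt{9 + 3249} \sqrt{154} = \sqrt{3258} \sqrt{154} = 3 \sqrt{362} \sqrt{154} = 6 \sqrt{13937}$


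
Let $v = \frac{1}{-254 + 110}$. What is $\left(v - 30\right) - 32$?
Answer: $- \frac{8929}{144} \approx -62.007$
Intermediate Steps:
$v = - \frac{1}{144}$ ($v = \frac{1}{-144} = - \frac{1}{144} \approx -0.0069444$)
$\left(v - 30\right) - 32 = \left(- \frac{1}{144} - 30\right) - 32 = - \frac{4321}{144} - 32 = - \frac{8929}{144}$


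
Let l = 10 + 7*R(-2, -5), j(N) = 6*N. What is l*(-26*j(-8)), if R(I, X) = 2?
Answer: 29952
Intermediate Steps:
l = 24 (l = 10 + 7*2 = 10 + 14 = 24)
l*(-26*j(-8)) = 24*(-156*(-8)) = 24*(-26*(-48)) = 24*1248 = 29952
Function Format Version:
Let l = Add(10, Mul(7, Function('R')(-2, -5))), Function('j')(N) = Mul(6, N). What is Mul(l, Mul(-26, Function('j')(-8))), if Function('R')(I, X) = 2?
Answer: 29952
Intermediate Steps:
l = 24 (l = Add(10, Mul(7, 2)) = Add(10, 14) = 24)
Mul(l, Mul(-26, Function('j')(-8))) = Mul(24, Mul(-26, Mul(6, -8))) = Mul(24, Mul(-26, -48)) = Mul(24, 1248) = 29952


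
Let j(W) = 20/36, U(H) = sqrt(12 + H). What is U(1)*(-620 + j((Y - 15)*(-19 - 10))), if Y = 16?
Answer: -5575*sqrt(13)/9 ≈ -2233.4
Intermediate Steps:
j(W) = 5/9 (j(W) = 20*(1/36) = 5/9)
U(1)*(-620 + j((Y - 15)*(-19 - 10))) = sqrt(12 + 1)*(-620 + 5/9) = sqrt(13)*(-5575/9) = -5575*sqrt(13)/9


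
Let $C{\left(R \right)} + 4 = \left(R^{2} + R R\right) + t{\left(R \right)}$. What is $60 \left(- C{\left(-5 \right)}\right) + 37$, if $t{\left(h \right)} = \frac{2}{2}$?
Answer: $-2783$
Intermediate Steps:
$t{\left(h \right)} = 1$ ($t{\left(h \right)} = 2 \cdot \frac{1}{2} = 1$)
$C{\left(R \right)} = -3 + 2 R^{2}$ ($C{\left(R \right)} = -4 + \left(\left(R^{2} + R R\right) + 1\right) = -4 + \left(\left(R^{2} + R^{2}\right) + 1\right) = -4 + \left(2 R^{2} + 1\right) = -4 + \left(1 + 2 R^{2}\right) = -3 + 2 R^{2}$)
$60 \left(- C{\left(-5 \right)}\right) + 37 = 60 \left(- (-3 + 2 \left(-5\right)^{2})\right) + 37 = 60 \left(- (-3 + 2 \cdot 25)\right) + 37 = 60 \left(- (-3 + 50)\right) + 37 = 60 \left(\left(-1\right) 47\right) + 37 = 60 \left(-47\right) + 37 = -2820 + 37 = -2783$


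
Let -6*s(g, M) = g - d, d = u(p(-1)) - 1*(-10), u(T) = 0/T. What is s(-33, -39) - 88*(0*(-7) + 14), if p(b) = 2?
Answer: -7349/6 ≈ -1224.8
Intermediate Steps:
u(T) = 0
d = 10 (d = 0 - 1*(-10) = 0 + 10 = 10)
s(g, M) = 5/3 - g/6 (s(g, M) = -(g - 1*10)/6 = -(g - 10)/6 = -(-10 + g)/6 = 5/3 - g/6)
s(-33, -39) - 88*(0*(-7) + 14) = (5/3 - ⅙*(-33)) - 88*(0*(-7) + 14) = (5/3 + 11/2) - 88*(0 + 14) = 43/6 - 88*14 = 43/6 - 1232 = -7349/6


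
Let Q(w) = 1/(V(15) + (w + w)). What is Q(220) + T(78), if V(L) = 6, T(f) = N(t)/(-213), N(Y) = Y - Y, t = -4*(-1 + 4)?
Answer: 1/446 ≈ 0.0022422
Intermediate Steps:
t = -12 (t = -4*3 = -12)
N(Y) = 0
T(f) = 0 (T(f) = 0/(-213) = 0*(-1/213) = 0)
Q(w) = 1/(6 + 2*w) (Q(w) = 1/(6 + (w + w)) = 1/(6 + 2*w))
Q(220) + T(78) = 1/(2*(3 + 220)) + 0 = (½)/223 + 0 = (½)*(1/223) + 0 = 1/446 + 0 = 1/446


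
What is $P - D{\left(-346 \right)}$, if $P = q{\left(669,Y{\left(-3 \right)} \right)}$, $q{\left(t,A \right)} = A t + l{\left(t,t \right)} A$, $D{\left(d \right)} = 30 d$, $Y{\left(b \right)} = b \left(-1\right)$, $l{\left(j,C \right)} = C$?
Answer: $14394$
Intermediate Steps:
$Y{\left(b \right)} = - b$
$q{\left(t,A \right)} = 2 A t$ ($q{\left(t,A \right)} = A t + t A = A t + A t = 2 A t$)
$P = 4014$ ($P = 2 \left(\left(-1\right) \left(-3\right)\right) 669 = 2 \cdot 3 \cdot 669 = 4014$)
$P - D{\left(-346 \right)} = 4014 - 30 \left(-346\right) = 4014 - -10380 = 4014 + 10380 = 14394$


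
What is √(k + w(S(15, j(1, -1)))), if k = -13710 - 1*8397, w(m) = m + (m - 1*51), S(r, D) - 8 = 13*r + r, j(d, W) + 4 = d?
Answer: I*√21722 ≈ 147.38*I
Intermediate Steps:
j(d, W) = -4 + d
S(r, D) = 8 + 14*r (S(r, D) = 8 + (13*r + r) = 8 + 14*r)
w(m) = -51 + 2*m (w(m) = m + (m - 51) = m + (-51 + m) = -51 + 2*m)
k = -22107 (k = -13710 - 8397 = -22107)
√(k + w(S(15, j(1, -1)))) = √(-22107 + (-51 + 2*(8 + 14*15))) = √(-22107 + (-51 + 2*(8 + 210))) = √(-22107 + (-51 + 2*218)) = √(-22107 + (-51 + 436)) = √(-22107 + 385) = √(-21722) = I*√21722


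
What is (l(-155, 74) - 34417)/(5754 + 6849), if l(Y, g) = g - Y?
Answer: -11396/4201 ≈ -2.7127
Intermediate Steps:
(l(-155, 74) - 34417)/(5754 + 6849) = ((74 - 1*(-155)) - 34417)/(5754 + 6849) = ((74 + 155) - 34417)/12603 = (229 - 34417)*(1/12603) = -34188*1/12603 = -11396/4201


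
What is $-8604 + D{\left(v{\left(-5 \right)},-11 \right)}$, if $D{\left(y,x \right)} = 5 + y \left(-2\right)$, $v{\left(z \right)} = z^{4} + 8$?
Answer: $-9865$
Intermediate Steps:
$v{\left(z \right)} = 8 + z^{4}$
$D{\left(y,x \right)} = 5 - 2 y$
$-8604 + D{\left(v{\left(-5 \right)},-11 \right)} = -8604 + \left(5 - 2 \left(8 + \left(-5\right)^{4}\right)\right) = -8604 + \left(5 - 2 \left(8 + 625\right)\right) = -8604 + \left(5 - 1266\right) = -8604 - 1261 = -9865$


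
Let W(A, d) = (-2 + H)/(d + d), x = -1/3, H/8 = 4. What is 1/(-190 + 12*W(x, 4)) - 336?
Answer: -48721/145 ≈ -336.01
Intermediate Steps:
H = 32 (H = 8*4 = 32)
x = -⅓ (x = -1*⅓ = -⅓ ≈ -0.33333)
W(A, d) = 15/d (W(A, d) = (-2 + 32)/(d + d) = 30/((2*d)) = 30*(1/(2*d)) = 15/d)
1/(-190 + 12*W(x, 4)) - 336 = 1/(-190 + 12*(15/4)) - 336 = 1/(-190 + 45) - 336 = 1/(-145) - 336 = -1/145 - 336 = -48721/145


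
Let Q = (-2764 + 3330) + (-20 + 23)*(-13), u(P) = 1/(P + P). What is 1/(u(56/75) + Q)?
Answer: 112/59099 ≈ 0.0018951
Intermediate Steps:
u(P) = 1/(2*P)
Q = 527 (Q = 566 + 3*(-13) = 566 - 39 = 527)
1/(u(56/75) + Q) = 1/(1/(2*((56/75))) + 527) = 1/(1/(2*((56*(1/75)))) + 527) = 1/(1/(2*(56/75)) + 527) = 1/((1/2)*(75/56) + 527) = 1/(75/112 + 527) = 1/(59099/112) = 112/59099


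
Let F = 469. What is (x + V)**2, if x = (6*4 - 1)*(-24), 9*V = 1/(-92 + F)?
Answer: 3507885514225/11512449 ≈ 3.0470e+5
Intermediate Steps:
V = 1/3393 (V = 1/(9*(-92 + 469)) = (1/9)/377 = (1/9)*(1/377) = 1/3393 ≈ 0.00029472)
x = -552 (x = (24 - 1)*(-24) = 23*(-24) = -552)
(x + V)**2 = (-552 + 1/3393)**2 = (-1872935/3393)**2 = 3507885514225/11512449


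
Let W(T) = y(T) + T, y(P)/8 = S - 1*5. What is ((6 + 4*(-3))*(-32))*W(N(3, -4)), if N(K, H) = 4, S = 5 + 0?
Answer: 768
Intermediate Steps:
S = 5
y(P) = 0 (y(P) = 8*(5 - 1*5) = 8*(5 - 5) = 8*0 = 0)
W(T) = T (W(T) = 0 + T = T)
((6 + 4*(-3))*(-32))*W(N(3, -4)) = ((6 + 4*(-3))*(-32))*4 = ((6 - 12)*(-32))*4 = -6*(-32)*4 = 192*4 = 768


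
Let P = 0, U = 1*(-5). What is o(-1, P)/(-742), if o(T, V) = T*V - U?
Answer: -5/742 ≈ -0.0067385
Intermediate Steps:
U = -5
o(T, V) = 5 + T*V (o(T, V) = T*V - 1*(-5) = T*V + 5 = 5 + T*V)
o(-1, P)/(-742) = (5 - 1*0)/(-742) = (5 + 0)*(-1/742) = 5*(-1/742) = -5/742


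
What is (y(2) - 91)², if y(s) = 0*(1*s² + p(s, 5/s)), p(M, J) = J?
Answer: 8281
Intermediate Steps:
y(s) = 0 (y(s) = 0*(1*s² + 5/s) = 0*(s² + 5/s) = 0)
(y(2) - 91)² = (0 - 91)² = (-91)² = 8281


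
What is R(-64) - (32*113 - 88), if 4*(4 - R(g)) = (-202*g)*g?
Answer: 203324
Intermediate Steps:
R(g) = 4 + 101*g²/2 (R(g) = 4 - (-202*g)*g/4 = 4 - (-101)*g²/2 = 4 + 101*g²/2)
R(-64) - (32*113 - 88) = (4 + (101/2)*(-64)²) - (32*113 - 88) = (4 + (101/2)*4096) - (3616 - 88) = (4 + 206848) - 1*3528 = 206852 - 3528 = 203324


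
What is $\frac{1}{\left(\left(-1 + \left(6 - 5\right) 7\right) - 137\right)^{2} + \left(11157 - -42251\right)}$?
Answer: $\frac{1}{70569} \approx 1.4171 \cdot 10^{-5}$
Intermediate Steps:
$\frac{1}{\left(\left(-1 + \left(6 - 5\right) 7\right) - 137\right)^{2} + \left(11157 - -42251\right)} = \frac{1}{\left(\left(-1 + \left(6 - 5\right) 7\right) - 137\right)^{2} + \left(11157 + 42251\right)} = \frac{1}{\left(\left(-1 + 1 \cdot 7\right) - 137\right)^{2} + 53408} = \frac{1}{\left(\left(-1 + 7\right) - 137\right)^{2} + 53408} = \frac{1}{\left(6 - 137\right)^{2} + 53408} = \frac{1}{\left(-131\right)^{2} + 53408} = \frac{1}{17161 + 53408} = \frac{1}{70569}$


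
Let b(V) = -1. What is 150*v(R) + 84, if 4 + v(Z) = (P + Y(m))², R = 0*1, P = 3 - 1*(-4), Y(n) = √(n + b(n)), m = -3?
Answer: 6234 + 4200*I ≈ 6234.0 + 4200.0*I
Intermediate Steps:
Y(n) = √(-1 + n) (Y(n) = √(n - 1) = √(-1 + n))
P = 7 (P = 3 + 4 = 7)
R = 0
v(Z) = -4 + (7 + 2*I)² (v(Z) = -4 + (7 + √(-1 - 3))² = -4 + (7 + √(-4))² = -4 + (7 + 2*I)²)
150*v(R) + 84 = 150*(41 + 28*I) + 84 = (6150 + 4200*I) + 84 = 6234 + 4200*I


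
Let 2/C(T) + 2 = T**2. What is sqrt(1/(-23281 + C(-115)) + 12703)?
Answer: 2*sqrt(300960539831022789765)/307844661 ≈ 112.71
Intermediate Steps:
C(T) = 2/(-2 + T**2)
sqrt(1/(-23281 + C(-115)) + 12703) = sqrt(1/(-23281 + 2/(-2 + (-115)**2)) + 12703) = sqrt(1/(-23281 + 2/(-2 + 13225)) + 12703) = sqrt(1/(-23281 + 2/13223) + 12703) = sqrt(1/(-307844661/13223) + 12703) = sqrt(-13223/307844661 + 12703) = sqrt(3910550715460/307844661) = 2*sqrt(300960539831022789765)/307844661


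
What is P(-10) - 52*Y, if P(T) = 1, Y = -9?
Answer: 469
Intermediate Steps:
P(-10) - 52*Y = 1 - 52*(-9) = 1 + 468 = 469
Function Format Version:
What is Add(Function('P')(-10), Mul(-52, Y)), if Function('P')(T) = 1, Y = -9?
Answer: 469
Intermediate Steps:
Add(Function('P')(-10), Mul(-52, Y)) = Add(1, Mul(-52, -9)) = Add(1, 468) = 469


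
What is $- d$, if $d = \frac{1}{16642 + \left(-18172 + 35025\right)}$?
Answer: $- \frac{1}{33495} \approx -2.9855 \cdot 10^{-5}$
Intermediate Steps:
$d = \frac{1}{33495}$ ($d = \frac{1}{16642 + 16853} = \frac{1}{33495} \approx 2.9855 \cdot 10^{-5}$)
$- d = \left(-1\right) \frac{1}{33495} = - \frac{1}{33495}$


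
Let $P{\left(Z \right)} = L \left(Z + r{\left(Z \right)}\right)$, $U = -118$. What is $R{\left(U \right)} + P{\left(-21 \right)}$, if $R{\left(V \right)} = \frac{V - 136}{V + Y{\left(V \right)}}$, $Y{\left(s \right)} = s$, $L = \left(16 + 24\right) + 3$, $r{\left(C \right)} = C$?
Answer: $- \frac{212981}{118} \approx -1804.9$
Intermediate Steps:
$L = 43$ ($L = 40 + 3 = 43$)
$R{\left(V \right)} = \frac{-136 + V}{2 V}$ ($R{\left(V \right)} = \frac{V - 136}{V + V} = \frac{-136 + V}{2 V}$)
$P{\left(Z \right)} = 86 Z$ ($P{\left(Z \right)} = 43 \left(Z + Z\right) = 43 \cdot 2 Z = 86 Z$)
$R{\left(U \right)} + P{\left(-21 \right)} = \frac{-136 - 118}{2 \left(-118\right)} + 86 \left(-21\right) = \frac{1}{2} \left(- \frac{1}{118}\right) \left(-254\right) - 1806 = \frac{127}{118} - 1806 = - \frac{212981}{118}$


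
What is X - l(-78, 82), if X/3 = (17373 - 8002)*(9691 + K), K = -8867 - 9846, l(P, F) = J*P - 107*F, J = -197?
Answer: -253642078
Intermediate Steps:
l(P, F) = -197*P - 107*F
K = -18713
X = -253635486 (X = 3*((17373 - 8002)*(9691 - 18713)) = 3*(9371*(-9022)) = 3*(-84545162) = -253635486)
X - l(-78, 82) = -253635486 - (-197*(-78) - 107*82) = -253635486 - (15366 - 8774) = -253635486 - 1*6592 = -253635486 - 6592 = -253642078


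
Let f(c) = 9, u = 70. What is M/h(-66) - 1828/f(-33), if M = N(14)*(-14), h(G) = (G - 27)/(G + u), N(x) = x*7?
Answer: -40204/279 ≈ -144.10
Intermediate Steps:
N(x) = 7*x
h(G) = (-27 + G)/(70 + G) (h(G) = (G - 27)/(G + 70) = (-27 + G)/(70 + G))
M = -1372 (M = (7*14)*(-14) = 98*(-14) = -1372)
M/h(-66) - 1828/f(-33) = -1372*(70 - 66)/(-27 - 66) - 1828/9 = -1372/(-93/4) - 1828*1/9 = -1372/((1/4)*(-93)) - 1828/9 = -1372/(-93/4) - 1828/9 = -1372*(-4/93) - 1828/9 = 5488/93 - 1828/9 = -40204/279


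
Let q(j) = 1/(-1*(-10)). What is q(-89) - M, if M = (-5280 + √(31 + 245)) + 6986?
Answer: -17059/10 - 2*√69 ≈ -1722.5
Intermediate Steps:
q(j) = ⅒ (q(j) = 1/10 = ⅒)
M = 1706 + 2*√69 (M = (-5280 + √276) + 6986 = (-5280 + 2*√69) + 6986 = 1706 + 2*√69 ≈ 1722.6)
q(-89) - M = ⅒ - (1706 + 2*√69) = ⅒ + (-1706 - 2*√69) = -17059/10 - 2*√69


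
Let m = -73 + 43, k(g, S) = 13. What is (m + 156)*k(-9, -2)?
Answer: 1638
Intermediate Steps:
m = -30
(m + 156)*k(-9, -2) = (-30 + 156)*13 = 126*13 = 1638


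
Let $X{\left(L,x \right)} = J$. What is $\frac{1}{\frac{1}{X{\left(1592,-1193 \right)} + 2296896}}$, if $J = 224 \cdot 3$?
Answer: $2297568$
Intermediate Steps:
$J = 672$
$X{\left(L,x \right)} = 672$
$\frac{1}{\frac{1}{X{\left(1592,-1193 \right)} + 2296896}} = \frac{1}{\frac{1}{672 + 2296896}} = \frac{1}{\frac{1}{2297568}} = 2297568$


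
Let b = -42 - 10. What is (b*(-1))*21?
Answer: 1092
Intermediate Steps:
b = -52
(b*(-1))*21 = -52*(-1)*21 = 52*21 = 1092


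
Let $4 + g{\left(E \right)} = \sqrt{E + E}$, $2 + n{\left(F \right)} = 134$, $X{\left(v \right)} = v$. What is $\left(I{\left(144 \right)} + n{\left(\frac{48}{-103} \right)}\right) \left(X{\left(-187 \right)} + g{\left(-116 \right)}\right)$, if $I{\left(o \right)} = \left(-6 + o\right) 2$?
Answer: $-77928 + 816 i \sqrt{58} \approx -77928.0 + 6214.5 i$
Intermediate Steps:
$n{\left(F \right)} = 132$ ($n{\left(F \right)} = -2 + 134 = 132$)
$I{\left(o \right)} = -12 + 2 o$
$g{\left(E \right)} = -4 + \sqrt{2} \sqrt{E}$ ($g{\left(E \right)} = -4 + \sqrt{E + E} = -4 + \sqrt{2 E} = -4 + \sqrt{2} \sqrt{E}$)
$\left(I{\left(144 \right)} + n{\left(\frac{48}{-103} \right)}\right) \left(X{\left(-187 \right)} + g{\left(-116 \right)}\right) = \left(\left(-12 + 2 \cdot 144\right) + 132\right) \left(-187 - \left(4 - \sqrt{2} \sqrt{-116}\right)\right) = \left(\left(-12 + 288\right) + 132\right) \left(-187 - \left(4 - \sqrt{2} \cdot 2 i \sqrt{29}\right)\right) = \left(276 + 132\right) \left(-187 - \left(4 - 2 i \sqrt{58}\right)\right) = 408 \left(-191 + 2 i \sqrt{58}\right) = -77928 + 816 i \sqrt{58}$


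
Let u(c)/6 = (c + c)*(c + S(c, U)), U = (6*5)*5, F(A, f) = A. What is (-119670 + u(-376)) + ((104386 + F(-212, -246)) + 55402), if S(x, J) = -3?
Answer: 1749954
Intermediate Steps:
U = 150 (U = 30*5 = 150)
u(c) = 12*c*(-3 + c) (u(c) = 6*((c + c)*(c - 3)) = 6*((2*c)*(-3 + c)) = 6*(2*c*(-3 + c)) = 12*c*(-3 + c))
(-119670 + u(-376)) + ((104386 + F(-212, -246)) + 55402) = (-119670 + 12*(-376)*(-3 - 376)) + ((104386 - 212) + 55402) = (-119670 + 12*(-376)*(-379)) + (104174 + 55402) = (-119670 + 1710048) + 159576 = 1590378 + 159576 = 1749954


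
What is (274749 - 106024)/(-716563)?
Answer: -168725/716563 ≈ -0.23546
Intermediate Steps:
(274749 - 106024)/(-716563) = 168725*(-1/716563) = -168725/716563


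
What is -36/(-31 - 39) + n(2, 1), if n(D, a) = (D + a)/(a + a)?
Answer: 141/70 ≈ 2.0143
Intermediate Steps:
n(D, a) = (D + a)/(2*a) (n(D, a) = (D + a)/((2*a)) = (D + a)*(1/(2*a)) = (D + a)/(2*a))
-36/(-31 - 39) + n(2, 1) = -36/(-31 - 39) + (1/2)*(2 + 1)/1 = -36/(-70) + (1/2)*1*3 = -1/70*(-36) + 3/2 = 18/35 + 3/2 = 141/70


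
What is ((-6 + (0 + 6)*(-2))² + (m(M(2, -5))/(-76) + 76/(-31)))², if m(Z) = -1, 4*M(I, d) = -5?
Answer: 573956244801/5550736 ≈ 1.0340e+5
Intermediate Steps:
M(I, d) = -5/4 (M(I, d) = (¼)*(-5) = -5/4)
((-6 + (0 + 6)*(-2))² + (m(M(2, -5))/(-76) + 76/(-31)))² = ((-6 + (0 + 6)*(-2))² + (-1/(-76) + 76/(-31)))² = ((-6 + 6*(-2))² + (-1*(-1/76) + 76*(-1/31)))² = ((-6 - 12)² + (1/76 - 76/31))² = ((-18)² - 5745/2356)² = (324 - 5745/2356)² = (757599/2356)² = 573956244801/5550736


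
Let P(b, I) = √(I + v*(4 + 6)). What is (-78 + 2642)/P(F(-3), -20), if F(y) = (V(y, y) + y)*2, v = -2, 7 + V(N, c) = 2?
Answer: -641*I*√10/5 ≈ -405.4*I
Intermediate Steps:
V(N, c) = -5 (V(N, c) = -7 + 2 = -5)
F(y) = -10 + 2*y (F(y) = (-5 + y)*2 = -10 + 2*y)
P(b, I) = √(-20 + I) (P(b, I) = √(I - 2*(4 + 6)) = √(I - 2*10) = √(I - 20) = √(-20 + I))
(-78 + 2642)/P(F(-3), -20) = (-78 + 2642)/(√(-20 - 20)) = 2564/(√(-40)) = 2564/((2*I*√10)) = 2564*(-I*√10/20) = -641*I*√10/5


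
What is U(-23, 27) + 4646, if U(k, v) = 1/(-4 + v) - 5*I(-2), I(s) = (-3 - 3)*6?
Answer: 110999/23 ≈ 4826.0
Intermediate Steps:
I(s) = -36 (I(s) = -6*6 = -36)
U(k, v) = 180 + 1/(-4 + v) (U(k, v) = 1/(-4 + v) - 5*(-36) = 1/(-4 + v) + 180 = 180 + 1/(-4 + v))
U(-23, 27) + 4646 = (-719 + 180*27)/(-4 + 27) + 4646 = (-719 + 4860)/23 + 4646 = (1/23)*4141 + 4646 = 4141/23 + 4646 = 110999/23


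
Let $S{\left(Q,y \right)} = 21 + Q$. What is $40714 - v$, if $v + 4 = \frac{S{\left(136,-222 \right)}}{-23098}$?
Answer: $\frac{940504521}{23098} \approx 40718.0$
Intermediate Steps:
$v = - \frac{92549}{23098}$ ($v = -4 + \frac{21 + 136}{-23098} = -4 + 157 \left(- \frac{1}{23098}\right) = -4 - \frac{157}{23098} = - \frac{92549}{23098} \approx -4.0068$)
$40714 - v = 40714 - - \frac{92549}{23098} = 40714 + \frac{92549}{23098} = \frac{940504521}{23098}$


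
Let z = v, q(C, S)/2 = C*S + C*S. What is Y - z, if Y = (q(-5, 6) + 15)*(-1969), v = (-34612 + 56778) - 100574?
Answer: 285153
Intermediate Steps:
v = -78408 (v = 22166 - 100574 = -78408)
q(C, S) = 4*C*S (q(C, S) = 2*(C*S + C*S) = 2*(2*C*S) = 4*C*S)
Y = 206745 (Y = (4*(-5)*6 + 15)*(-1969) = (-120 + 15)*(-1969) = -105*(-1969) = 206745)
z = -78408
Y - z = 206745 - 1*(-78408) = 206745 + 78408 = 285153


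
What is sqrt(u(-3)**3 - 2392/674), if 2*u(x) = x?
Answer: I*sqrt(12581558)/1348 ≈ 2.6313*I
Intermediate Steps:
u(x) = x/2
sqrt(u(-3)**3 - 2392/674) = sqrt(((1/2)*(-3))**3 - 2392/674) = sqrt((-3/2)**3 - 2392*1/674) = sqrt(-27/8 - 1196/337) = sqrt(-18667/2696) = I*sqrt(12581558)/1348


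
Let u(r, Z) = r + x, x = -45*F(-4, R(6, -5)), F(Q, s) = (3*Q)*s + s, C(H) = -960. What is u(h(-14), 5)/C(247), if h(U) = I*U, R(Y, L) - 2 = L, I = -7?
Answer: 1387/960 ≈ 1.4448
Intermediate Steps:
R(Y, L) = 2 + L
F(Q, s) = s + 3*Q*s (F(Q, s) = 3*Q*s + s = s + 3*Q*s)
x = -1485 (x = -45*(2 - 5)*(1 + 3*(-4)) = -(-135)*(1 - 12) = -(-135)*(-11) = -45*33 = -1485)
h(U) = -7*U
u(r, Z) = -1485 + r (u(r, Z) = r - 1485 = -1485 + r)
u(h(-14), 5)/C(247) = (-1485 - 7*(-14))/(-960) = (-1485 + 98)*(-1/960) = -1387*(-1/960) = 1387/960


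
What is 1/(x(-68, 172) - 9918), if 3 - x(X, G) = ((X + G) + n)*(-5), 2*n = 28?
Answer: -1/9325 ≈ -0.00010724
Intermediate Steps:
n = 14 (n = (½)*28 = 14)
x(X, G) = 73 + 5*G + 5*X (x(X, G) = 3 - ((X + G) + 14)*(-5) = 3 - ((G + X) + 14)*(-5) = 3 - (14 + G + X)*(-5) = 3 - (-70 - 5*G - 5*X) = 3 + (70 + 5*G + 5*X) = 73 + 5*G + 5*X)
1/(x(-68, 172) - 9918) = 1/((73 + 5*172 + 5*(-68)) - 9918) = 1/((73 + 860 - 340) - 9918) = 1/(593 - 9918) = 1/(-9325) = -1/9325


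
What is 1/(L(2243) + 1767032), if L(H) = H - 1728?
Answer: 1/1767547 ≈ 5.6576e-7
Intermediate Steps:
L(H) = -1728 + H
1/(L(2243) + 1767032) = 1/((-1728 + 2243) + 1767032) = 1/(515 + 1767032) = 1/1767547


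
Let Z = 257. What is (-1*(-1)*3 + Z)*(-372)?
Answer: -96720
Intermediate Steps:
(-1*(-1)*3 + Z)*(-372) = (-1*(-1)*3 + 257)*(-372) = (1*3 + 257)*(-372) = (3 + 257)*(-372) = 260*(-372) = -96720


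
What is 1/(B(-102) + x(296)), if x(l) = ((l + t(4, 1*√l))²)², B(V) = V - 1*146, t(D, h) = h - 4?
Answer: 309227747/2171752404092198616 - 1040980*√74/271469050511524827 ≈ 1.0940e-10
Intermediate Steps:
t(D, h) = -4 + h
B(V) = -146 + V (B(V) = V - 146 = -146 + V)
x(l) = (-4 + l + √l)⁴ (x(l) = ((l + (-4 + 1*√l))²)² = ((l + (-4 + √l))²)² = ((-4 + l + √l)²)² = (-4 + l + √l)⁴)
1/(B(-102) + x(296)) = 1/((-146 - 102) + (-4 + 296 + √296)⁴) = 1/(-248 + (-4 + 296 + 2*√74)⁴) = 1/(-248 + (292 + 2*√74)⁴)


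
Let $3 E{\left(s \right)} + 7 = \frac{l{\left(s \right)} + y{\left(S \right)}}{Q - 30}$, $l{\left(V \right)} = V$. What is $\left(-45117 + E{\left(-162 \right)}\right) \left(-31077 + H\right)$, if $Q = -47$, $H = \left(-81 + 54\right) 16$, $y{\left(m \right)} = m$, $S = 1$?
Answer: $\frac{15638074245}{11} \approx 1.4216 \cdot 10^{9}$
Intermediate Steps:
$H = -432$ ($H = \left(-27\right) 16 = -432$)
$E{\left(s \right)} = - \frac{180}{77} - \frac{s}{231}$ ($E{\left(s \right)} = - \frac{7}{3} + \frac{\left(s + 1\right) \frac{1}{-47 - 30}}{3} = - \frac{7}{3} + \frac{\left(1 + s\right) \frac{1}{-77}}{3} = - \frac{7}{3} + \frac{\left(1 + s\right) \left(- \frac{1}{77}\right)}{3} = - \frac{7}{3} + \frac{- \frac{1}{77} - \frac{s}{77}}{3} = - \frac{7}{3} - \left(\frac{1}{231} + \frac{s}{231}\right) = - \frac{180}{77} - \frac{s}{231}$)
$\left(-45117 + E{\left(-162 \right)}\right) \left(-31077 + H\right) = \left(-45117 - \frac{18}{11}\right) \left(-31077 - 432\right) = \left(-45117 + \left(- \frac{180}{77} + \frac{54}{77}\right)\right) \left(-31509\right) = \left(-45117 - \frac{18}{11}\right) \left(-31509\right) = \left(- \frac{496305}{11}\right) \left(-31509\right) = \frac{15638074245}{11}$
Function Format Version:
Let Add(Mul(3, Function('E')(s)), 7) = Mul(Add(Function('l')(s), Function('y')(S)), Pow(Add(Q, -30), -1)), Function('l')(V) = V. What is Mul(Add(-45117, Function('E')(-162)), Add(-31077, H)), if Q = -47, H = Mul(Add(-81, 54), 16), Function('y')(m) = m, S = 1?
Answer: Rational(15638074245, 11) ≈ 1.4216e+9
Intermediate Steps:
H = -432 (H = Mul(-27, 16) = -432)
Function('E')(s) = Add(Rational(-180, 77), Mul(Rational(-1, 231), s)) (Function('E')(s) = Add(Rational(-7, 3), Mul(Rational(1, 3), Mul(Add(s, 1), Pow(Add(-47, -30), -1)))) = Add(Rational(-7, 3), Mul(Rational(1, 3), Mul(Add(1, s), Pow(-77, -1)))) = Add(Rational(-7, 3), Mul(Rational(1, 3), Mul(Add(1, s), Rational(-1, 77)))) = Add(Rational(-7, 3), Mul(Rational(1, 3), Add(Rational(-1, 77), Mul(Rational(-1, 77), s)))) = Add(Rational(-7, 3), Add(Rational(-1, 231), Mul(Rational(-1, 231), s))) = Add(Rational(-180, 77), Mul(Rational(-1, 231), s)))
Mul(Add(-45117, Function('E')(-162)), Add(-31077, H)) = Mul(Add(-45117, Add(Rational(-180, 77), Mul(Rational(-1, 231), -162))), Add(-31077, -432)) = Mul(Add(-45117, Add(Rational(-180, 77), Rational(54, 77))), -31509) = Mul(Add(-45117, Rational(-18, 11)), -31509) = Mul(Rational(-496305, 11), -31509) = Rational(15638074245, 11)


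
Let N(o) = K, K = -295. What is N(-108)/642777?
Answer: -295/642777 ≈ -0.00045895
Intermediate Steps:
N(o) = -295
N(-108)/642777 = -295/642777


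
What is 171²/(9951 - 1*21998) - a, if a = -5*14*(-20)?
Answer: -16895041/12047 ≈ -1402.4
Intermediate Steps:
a = 1400 (a = -70*(-20) = 1400)
171²/(9951 - 1*21998) - a = 171²/(9951 - 1*21998) - 1*1400 = 29241/(9951 - 21998) - 1400 = 29241/(-12047) - 1400 = 29241*(-1/12047) - 1400 = -29241/12047 - 1400 = -16895041/12047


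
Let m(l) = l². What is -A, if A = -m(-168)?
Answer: 28224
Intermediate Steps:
A = -28224 (A = -1*(-168)² = -1*28224 = -28224)
-A = -1*(-28224) = 28224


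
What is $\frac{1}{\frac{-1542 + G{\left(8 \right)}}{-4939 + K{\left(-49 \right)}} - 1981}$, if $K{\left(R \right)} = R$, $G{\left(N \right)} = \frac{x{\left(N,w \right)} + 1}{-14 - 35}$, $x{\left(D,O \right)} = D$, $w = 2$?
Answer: $- \frac{244412}{484104605} \approx -0.00050487$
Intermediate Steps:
$G{\left(N \right)} = - \frac{1}{49} - \frac{N}{49}$ ($G{\left(N \right)} = \frac{N + 1}{-14 - 35} = \frac{1 + N}{-49} = \left(1 + N\right) \left(- \frac{1}{49}\right) = - \frac{1}{49} - \frac{N}{49}$)
$\frac{1}{\frac{-1542 + G{\left(8 \right)}}{-4939 + K{\left(-49 \right)}} - 1981} = \frac{1}{\frac{-1542 - \frac{9}{49}}{-4939 - 49} - 1981} = \frac{1}{\frac{-1542 - \frac{9}{49}}{-4988} - 1981} = \frac{1}{\left(-1542 - \frac{9}{49}\right) \left(- \frac{1}{4988}\right) - 1981} = \frac{1}{\left(- \frac{75567}{49}\right) \left(- \frac{1}{4988}\right) - 1981} = \frac{1}{\frac{75567}{244412} - 1981} = \frac{1}{- \frac{484104605}{244412}} = - \frac{244412}{484104605}$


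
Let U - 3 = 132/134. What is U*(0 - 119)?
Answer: -31773/67 ≈ -474.22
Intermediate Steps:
U = 267/67 (U = 3 + 132/134 = 3 + 132*(1/134) = 3 + 66/67 = 267/67 ≈ 3.9851)
U*(0 - 119) = 267*(0 - 119)/67 = (267/67)*(-119) = -31773/67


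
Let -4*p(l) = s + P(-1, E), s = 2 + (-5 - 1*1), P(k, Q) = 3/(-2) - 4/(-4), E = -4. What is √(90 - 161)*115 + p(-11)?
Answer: 9/8 + 115*I*√71 ≈ 1.125 + 969.01*I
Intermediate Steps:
P(k, Q) = -½ (P(k, Q) = 3*(-½) - 4*(-¼) = -3/2 + 1 = -½)
s = -4 (s = 2 + (-5 - 1) = 2 - 6 = -4)
p(l) = 9/8 (p(l) = -(-4 - ½)/4 = -¼*(-9/2) = 9/8)
√(90 - 161)*115 + p(-11) = √(90 - 161)*115 + 9/8 = √(-71)*115 + 9/8 = (I*√71)*115 + 9/8 = 115*I*√71 + 9/8 = 9/8 + 115*I*√71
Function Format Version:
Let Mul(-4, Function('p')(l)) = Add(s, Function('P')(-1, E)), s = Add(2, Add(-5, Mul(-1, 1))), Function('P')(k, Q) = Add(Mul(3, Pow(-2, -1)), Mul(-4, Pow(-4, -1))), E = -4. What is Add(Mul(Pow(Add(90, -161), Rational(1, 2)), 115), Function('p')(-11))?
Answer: Add(Rational(9, 8), Mul(115, I, Pow(71, Rational(1, 2)))) ≈ Add(1.1250, Mul(969.01, I))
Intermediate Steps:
Function('P')(k, Q) = Rational(-1, 2) (Function('P')(k, Q) = Add(Mul(3, Rational(-1, 2)), Mul(-4, Rational(-1, 4))) = Add(Rational(-3, 2), 1) = Rational(-1, 2))
s = -4 (s = Add(2, Add(-5, -1)) = Add(2, -6) = -4)
Function('p')(l) = Rational(9, 8) (Function('p')(l) = Mul(Rational(-1, 4), Add(-4, Rational(-1, 2))) = Mul(Rational(-1, 4), Rational(-9, 2)) = Rational(9, 8))
Add(Mul(Pow(Add(90, -161), Rational(1, 2)), 115), Function('p')(-11)) = Add(Mul(Pow(Add(90, -161), Rational(1, 2)), 115), Rational(9, 8)) = Add(Mul(Pow(-71, Rational(1, 2)), 115), Rational(9, 8)) = Add(Mul(Mul(I, Pow(71, Rational(1, 2))), 115), Rational(9, 8)) = Add(Mul(115, I, Pow(71, Rational(1, 2))), Rational(9, 8)) = Add(Rational(9, 8), Mul(115, I, Pow(71, Rational(1, 2))))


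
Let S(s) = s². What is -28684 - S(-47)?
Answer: -30893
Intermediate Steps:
-28684 - S(-47) = -28684 - 1*(-47)² = -28684 - 1*2209 = -28684 - 2209 = -30893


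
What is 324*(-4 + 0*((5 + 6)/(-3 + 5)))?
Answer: -1296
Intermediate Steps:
324*(-4 + 0*((5 + 6)/(-3 + 5))) = 324*(-4 + 0*(11/2)) = 324*(-4 + 0) = 324*(-4) = -1296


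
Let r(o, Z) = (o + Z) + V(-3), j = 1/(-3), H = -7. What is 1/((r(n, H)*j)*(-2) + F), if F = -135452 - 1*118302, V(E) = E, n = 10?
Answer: -1/253754 ≈ -3.9408e-6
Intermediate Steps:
F = -253754 (F = -135452 - 118302 = -253754)
j = -⅓ ≈ -0.33333
r(o, Z) = -3 + Z + o (r(o, Z) = (o + Z) - 3 = (Z + o) - 3 = -3 + Z + o)
1/((r(n, H)*j)*(-2) + F) = 1/(((-3 - 7 + 10)*(-⅓))*(-2) - 253754) = 1/((0*(-⅓))*(-2) - 253754) = 1/(0*(-2) - 253754) = 1/(0 - 253754) = 1/(-253754) = -1/253754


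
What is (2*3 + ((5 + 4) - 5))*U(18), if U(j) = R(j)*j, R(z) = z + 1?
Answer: 3420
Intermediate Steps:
R(z) = 1 + z
U(j) = j*(1 + j) (U(j) = (1 + j)*j = j*(1 + j))
(2*3 + ((5 + 4) - 5))*U(18) = (2*3 + ((5 + 4) - 5))*(18*(1 + 18)) = (6 + (9 - 5))*(18*19) = (6 + 4)*342 = 10*342 = 3420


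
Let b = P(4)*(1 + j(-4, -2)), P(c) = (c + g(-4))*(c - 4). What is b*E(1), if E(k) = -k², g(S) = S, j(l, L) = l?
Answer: 0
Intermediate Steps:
P(c) = (-4 + c)² (P(c) = (c - 4)*(c - 4) = (-4 + c)*(-4 + c) = (-4 + c)²)
b = 0 (b = (16 + 4² - 8*4)*(1 - 4) = (16 + 16 - 32)*(-3) = 0*(-3) = 0)
b*E(1) = 0*(-1*1²) = 0*(-1*1) = 0*(-1) = 0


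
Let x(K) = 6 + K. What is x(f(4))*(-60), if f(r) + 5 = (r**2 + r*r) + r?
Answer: -2220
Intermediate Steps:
f(r) = -5 + r + 2*r**2 (f(r) = -5 + ((r**2 + r*r) + r) = -5 + ((r**2 + r**2) + r) = -5 + (2*r**2 + r) = -5 + (r + 2*r**2) = -5 + r + 2*r**2)
x(f(4))*(-60) = (6 + (-5 + 4 + 2*4**2))*(-60) = (6 + (-5 + 4 + 2*16))*(-60) = (6 + (-5 + 4 + 32))*(-60) = (6 + 31)*(-60) = 37*(-60) = -2220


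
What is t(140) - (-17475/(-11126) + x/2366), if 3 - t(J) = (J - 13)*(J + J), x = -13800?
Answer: -467947199831/13162058 ≈ -35553.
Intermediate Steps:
t(J) = 3 - 2*J*(-13 + J) (t(J) = 3 - (J - 13)*(J + J) = 3 - (-13 + J)*2*J = 3 - 2*J*(-13 + J))
t(140) - (-17475/(-11126) + x/2366) = (3 - 2*140² + 26*140) - (-17475/(-11126) - 13800/2366) = (3 - 2*19600 + 3640) - (-17475*(-1/11126) - 13800*1/2366) = (3 - 39200 + 3640) - (17475/11126 - 6900/1183) = -35557 - 1*(-56096475/13162058) = -35557 + 56096475/13162058 = -467947199831/13162058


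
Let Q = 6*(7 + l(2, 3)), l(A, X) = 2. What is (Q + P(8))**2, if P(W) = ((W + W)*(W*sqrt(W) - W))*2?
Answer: 565092 - 206848*sqrt(2) ≈ 2.7257e+5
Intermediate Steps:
Q = 54 (Q = 6*(7 + 2) = 6*9 = 54)
P(W) = 4*W*(W**(3/2) - W) (P(W) = ((2*W)*(W**(3/2) - W))*2 = (2*W*(W**(3/2) - W))*2 = 4*W*(W**(3/2) - W))
(Q + P(8))**2 = (54 + (-4*8**2 + 4*8**(5/2)))**2 = (54 + (-4*64 + 4*(128*sqrt(2))))**2 = (54 + (-256 + 512*sqrt(2)))**2 = (-202 + 512*sqrt(2))**2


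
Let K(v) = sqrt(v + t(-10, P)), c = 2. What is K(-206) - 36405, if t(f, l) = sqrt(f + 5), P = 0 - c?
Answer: -36405 + sqrt(-206 + I*sqrt(5)) ≈ -36405.0 + 14.353*I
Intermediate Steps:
P = -2 (P = 0 - 1*2 = 0 - 2 = -2)
t(f, l) = sqrt(5 + f)
K(v) = sqrt(v + I*sqrt(5)) (K(v) = sqrt(v + sqrt(5 - 10)) = sqrt(v + sqrt(-5)) = sqrt(v + I*sqrt(5)))
K(-206) - 36405 = sqrt(-206 + I*sqrt(5)) - 36405 = -36405 + sqrt(-206 + I*sqrt(5))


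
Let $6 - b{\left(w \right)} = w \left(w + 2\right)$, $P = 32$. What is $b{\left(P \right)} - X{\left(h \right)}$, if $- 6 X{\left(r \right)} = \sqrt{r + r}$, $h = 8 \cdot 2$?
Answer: $-1082 + \frac{2 \sqrt{2}}{3} \approx -1081.1$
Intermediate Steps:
$h = 16$
$X{\left(r \right)} = - \frac{\sqrt{2} \sqrt{r}}{6}$ ($X{\left(r \right)} = - \frac{\sqrt{r + r}}{6} = - \frac{\sqrt{2 r}}{6} = - \frac{\sqrt{2} \sqrt{r}}{6}$)
$b{\left(w \right)} = 6 - w \left(2 + w\right)$ ($b{\left(w \right)} = 6 - w \left(w + 2\right) = 6 - w \left(2 + w\right)$)
$b{\left(P \right)} - X{\left(h \right)} = \left(6 - 32^{2} - 64\right) - - \frac{\sqrt{2} \sqrt{16}}{6} = \left(6 - 1024 - 64\right) - \left(- \frac{1}{6}\right) \sqrt{2} \cdot 4 = \left(6 - 1024 - 64\right) - - \frac{2 \sqrt{2}}{3} = -1082 + \frac{2 \sqrt{2}}{3}$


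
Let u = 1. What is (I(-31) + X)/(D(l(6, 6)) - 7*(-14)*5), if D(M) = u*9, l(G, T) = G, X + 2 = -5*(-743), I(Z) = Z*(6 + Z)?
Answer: 4488/499 ≈ 8.9940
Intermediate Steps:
X = 3713 (X = -2 - 5*(-743) = -2 + 3715 = 3713)
D(M) = 9 (D(M) = 1*9 = 9)
(I(-31) + X)/(D(l(6, 6)) - 7*(-14)*5) = (-31*(6 - 31) + 3713)/(9 - 7*(-14)*5) = (-31*(-25) + 3713)/(9 + 98*5) = (775 + 3713)/(9 + 490) = 4488/499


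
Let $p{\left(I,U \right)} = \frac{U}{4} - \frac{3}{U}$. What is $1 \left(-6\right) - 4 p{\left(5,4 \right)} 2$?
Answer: $12$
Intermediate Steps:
$p{\left(I,U \right)} = - \frac{3}{U} + \frac{U}{4}$ ($p{\left(I,U \right)} = U \frac{1}{4} - \frac{3}{U} = \frac{U}{4} - \frac{3}{U} = - \frac{3}{U} + \frac{U}{4}$)
$1 \left(-6\right) - 4 p{\left(5,4 \right)} 2 = 1 \left(-6\right) - 4 \left(- \frac{3}{4} + \frac{1}{4} \cdot 4\right) 2 = - 6 - 4 \left(\left(-3\right) \frac{1}{4} + 1\right) 2 = - 6 - 4 \left(- \frac{3}{4} + 1\right) 2 = - 6 \left(-4\right) \frac{1}{4} \cdot 2 = - 6 \left(\left(-1\right) 2\right) = \left(-6\right) \left(-2\right) = 12$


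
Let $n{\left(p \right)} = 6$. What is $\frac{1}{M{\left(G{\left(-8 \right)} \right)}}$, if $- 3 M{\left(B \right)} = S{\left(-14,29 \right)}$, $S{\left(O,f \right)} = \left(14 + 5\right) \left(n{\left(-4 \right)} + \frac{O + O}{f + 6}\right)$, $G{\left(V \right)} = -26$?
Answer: $- \frac{15}{494} \approx -0.030364$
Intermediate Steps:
$S{\left(O,f \right)} = 114 + \frac{38 O}{6 + f}$ ($S{\left(O,f \right)} = \left(14 + 5\right) \left(6 + \frac{O + O}{f + 6}\right) = 19 \left(6 + \frac{2 O}{6 + f}\right) = 114 + \frac{38 O}{6 + f}$)
$M{\left(B \right)} = - \frac{494}{15}$ ($M{\left(B \right)} = - \frac{38 \frac{1}{6 + 29} \left(18 - 14 + 3 \cdot 29\right)}{3} = - \frac{38 \cdot \frac{1}{35} \left(18 - 14 + 87\right)}{3} = - \frac{38 \cdot \frac{1}{35} \cdot 91}{3} = \left(- \frac{1}{3}\right) \frac{494}{5} = - \frac{494}{15}$)
$\frac{1}{M{\left(G{\left(-8 \right)} \right)}} = \frac{1}{- \frac{494}{15}} = - \frac{15}{494}$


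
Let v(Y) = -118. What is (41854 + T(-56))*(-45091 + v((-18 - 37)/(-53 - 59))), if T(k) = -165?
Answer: -1884718001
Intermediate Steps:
(41854 + T(-56))*(-45091 + v((-18 - 37)/(-53 - 59))) = (41854 - 165)*(-45091 - 118) = 41689*(-45209) = -1884718001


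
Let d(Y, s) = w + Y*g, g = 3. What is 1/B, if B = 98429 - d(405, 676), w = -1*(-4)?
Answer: 1/97210 ≈ 1.0287e-5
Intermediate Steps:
w = 4
d(Y, s) = 4 + 3*Y (d(Y, s) = 4 + Y*3 = 4 + 3*Y)
B = 97210 (B = 98429 - (4 + 3*405) = 98429 - (4 + 1215) = 98429 - 1*1219 = 98429 - 1219 = 97210)
1/B = 1/97210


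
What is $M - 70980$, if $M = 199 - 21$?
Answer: $-70802$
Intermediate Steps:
$M = 178$ ($M = 199 - 21 = 178$)
$M - 70980 = 178 - 70980 = -70802$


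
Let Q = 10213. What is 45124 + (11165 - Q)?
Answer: 46076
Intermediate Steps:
45124 + (11165 - Q) = 45124 + (11165 - 1*10213) = 45124 + (11165 - 10213) = 45124 + 952 = 46076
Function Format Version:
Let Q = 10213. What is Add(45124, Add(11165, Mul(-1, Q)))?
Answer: 46076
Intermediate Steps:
Add(45124, Add(11165, Mul(-1, Q))) = Add(45124, Add(11165, Mul(-1, 10213))) = Add(45124, Add(11165, -10213)) = Add(45124, 952) = 46076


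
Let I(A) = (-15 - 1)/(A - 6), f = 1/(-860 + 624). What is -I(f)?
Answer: -3776/1417 ≈ -2.6648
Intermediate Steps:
f = -1/236 (f = 1/(-236) = -1/236 ≈ -0.0042373)
I(A) = -16/(-6 + A)
-I(f) = -(-16)/(-6 - 1/236) = -(-16)/(-1417/236) = -(-16)*(-236)/1417 = -1*3776/1417 = -3776/1417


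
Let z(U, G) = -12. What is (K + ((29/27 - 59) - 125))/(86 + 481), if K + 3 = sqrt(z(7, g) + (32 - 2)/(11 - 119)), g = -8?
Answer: -5020/15309 + I*sqrt(442)/3402 ≈ -0.32791 + 0.0061798*I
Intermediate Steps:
K = -3 + I*sqrt(442)/6 (K = -3 + sqrt(-12 + (32 - 2)/(11 - 119)) = -3 + sqrt(-12 + 30/(-108)) = -3 + sqrt(-12 + 30*(-1/108)) = -3 + sqrt(-12 - 5/18) = -3 + sqrt(-221/18) = -3 + I*sqrt(442)/6 ≈ -3.0 + 3.504*I)
(K + ((29/27 - 59) - 125))/(86 + 481) = ((-3 + I*sqrt(442)/6) + ((29/27 - 59) - 125))/(86 + 481) = ((-3 + I*sqrt(442)/6) + ((29*(1/27) - 59) - 125))/567 = ((-3 + I*sqrt(442)/6) + ((29/27 - 59) - 125))*(1/567) = ((-3 + I*sqrt(442)/6) + (-1564/27 - 125))*(1/567) = ((-3 + I*sqrt(442)/6) - 4939/27)*(1/567) = (-5020/27 + I*sqrt(442)/6)*(1/567) = -5020/15309 + I*sqrt(442)/3402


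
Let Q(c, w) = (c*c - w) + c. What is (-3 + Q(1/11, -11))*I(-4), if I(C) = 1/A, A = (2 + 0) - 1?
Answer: 980/121 ≈ 8.0992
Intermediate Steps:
A = 1 (A = 2 - 1 = 1)
Q(c, w) = c + c**2 - w (Q(c, w) = (c**2 - w) + c = c + c**2 - w)
I(C) = 1 (I(C) = 1/1 = 1)
(-3 + Q(1/11, -11))*I(-4) = (-3 + (1/11 + (1/11)**2 - 1*(-11)))*1 = (-3 + (1/11 + (1/11)**2 + 11))*1 = (-3 + (1/11 + 1/121 + 11))*1 = (-3 + 1343/121)*1 = (980/121)*1 = 980/121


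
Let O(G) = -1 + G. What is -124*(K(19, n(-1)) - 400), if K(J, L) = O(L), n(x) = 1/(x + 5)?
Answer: 49693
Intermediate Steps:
n(x) = 1/(5 + x)
K(J, L) = -1 + L
-124*(K(19, n(-1)) - 400) = -124*((-1 + 1/(5 - 1)) - 400) = -124*((-1 + 1/4) - 400) = -124*((-1 + ¼) - 400) = -124*(-¾ - 400) = -124*(-1603/4) = 49693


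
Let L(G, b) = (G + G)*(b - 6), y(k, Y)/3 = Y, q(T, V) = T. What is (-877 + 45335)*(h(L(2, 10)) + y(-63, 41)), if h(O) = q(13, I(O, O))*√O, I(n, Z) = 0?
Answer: 7780150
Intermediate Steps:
y(k, Y) = 3*Y
L(G, b) = 2*G*(-6 + b) (L(G, b) = (2*G)*(-6 + b) = 2*G*(-6 + b))
h(O) = 13*√O
(-877 + 45335)*(h(L(2, 10)) + y(-63, 41)) = (-877 + 45335)*(13*√(2*2*(-6 + 10)) + 3*41) = 44458*(13*√(2*2*4) + 123) = 44458*(13*√16 + 123) = 44458*(13*4 + 123) = 44458*(52 + 123) = 44458*175 = 7780150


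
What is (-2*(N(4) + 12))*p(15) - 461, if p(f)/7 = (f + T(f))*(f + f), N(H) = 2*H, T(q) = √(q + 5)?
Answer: -126461 - 16800*√5 ≈ -1.6403e+5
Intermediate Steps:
T(q) = √(5 + q)
p(f) = 14*f*(f + √(5 + f)) (p(f) = 7*((f + √(5 + f))*(f + f)) = 7*((f + √(5 + f))*(2*f)) = 7*(2*f*(f + √(5 + f))) = 14*f*(f + √(5 + f)))
(-2*(N(4) + 12))*p(15) - 461 = (-2*(2*4 + 12))*(14*15*(15 + √(5 + 15))) - 461 = (-2*(8 + 12))*(14*15*(15 + √20)) - 461 = (-2*20)*(14*15*(15 + 2*√5)) - 461 = -40*(3150 + 420*√5) - 461 = (-126000 - 16800*√5) - 461 = -126461 - 16800*√5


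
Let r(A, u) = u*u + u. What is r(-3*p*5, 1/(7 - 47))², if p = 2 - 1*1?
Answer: 1521/2560000 ≈ 0.00059414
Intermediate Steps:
p = 1 (p = 2 - 1 = 1)
r(A, u) = u + u² (r(A, u) = u² + u = u + u²)
r(-3*p*5, 1/(7 - 47))² = ((1 + 1/(7 - 47))/(7 - 47))² = ((1 + 1/(-40))/(-40))² = (-(1 - 1/40)/40)² = (-1/40*39/40)² = (-39/1600)² = 1521/2560000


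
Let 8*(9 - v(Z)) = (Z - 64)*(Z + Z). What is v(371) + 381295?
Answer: 1411319/4 ≈ 3.5283e+5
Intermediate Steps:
v(Z) = 9 - Z*(-64 + Z)/4 (v(Z) = 9 - (Z - 64)*(Z + Z)/8 = 9 - (-64 + Z)*2*Z/8 = 9 - Z*(-64 + Z)/4)
v(371) + 381295 = (9 + 16*371 - ¼*371²) + 381295 = (9 + 5936 - ¼*137641) + 381295 = (9 + 5936 - 137641/4) + 381295 = -113861/4 + 381295 = 1411319/4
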